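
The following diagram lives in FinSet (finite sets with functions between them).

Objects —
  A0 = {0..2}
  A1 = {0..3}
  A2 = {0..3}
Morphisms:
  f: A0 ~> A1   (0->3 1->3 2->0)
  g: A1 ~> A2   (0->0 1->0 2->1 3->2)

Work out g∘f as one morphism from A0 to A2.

Answer: (0->2 1->2 2->0)

Derivation:
  0 f~>3 g~>2
  1 f~>3 g~>2
  2 f~>0 g~>0
composite: (0->2 1->2 2->0)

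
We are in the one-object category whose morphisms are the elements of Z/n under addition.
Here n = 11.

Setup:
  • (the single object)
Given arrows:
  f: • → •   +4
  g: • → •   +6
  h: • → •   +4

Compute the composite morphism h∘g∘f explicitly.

  0 +4≡4 +6≡10 +4≡3  (mod 11)
⟦path⟧: +3

Answer: +3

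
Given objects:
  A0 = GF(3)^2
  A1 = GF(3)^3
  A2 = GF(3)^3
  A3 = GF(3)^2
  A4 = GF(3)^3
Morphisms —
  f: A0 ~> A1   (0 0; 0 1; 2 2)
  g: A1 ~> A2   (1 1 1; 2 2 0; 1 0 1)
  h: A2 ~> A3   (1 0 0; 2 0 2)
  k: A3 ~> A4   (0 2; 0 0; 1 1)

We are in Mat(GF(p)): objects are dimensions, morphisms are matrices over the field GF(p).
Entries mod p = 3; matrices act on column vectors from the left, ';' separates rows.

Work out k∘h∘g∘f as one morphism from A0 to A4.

  e0=⟨1,0⟩ f~>⟨0,0,2⟩ g~>⟨2,0,2⟩ h~>⟨2,2⟩ k~>⟨1,0,1⟩
  e1=⟨0,1⟩ f~>⟨0,1,2⟩ g~>⟨0,2,2⟩ h~>⟨0,1⟩ k~>⟨2,0,1⟩
⟦path⟧: (1 2; 0 0; 1 1)

Answer: (1 2; 0 0; 1 1)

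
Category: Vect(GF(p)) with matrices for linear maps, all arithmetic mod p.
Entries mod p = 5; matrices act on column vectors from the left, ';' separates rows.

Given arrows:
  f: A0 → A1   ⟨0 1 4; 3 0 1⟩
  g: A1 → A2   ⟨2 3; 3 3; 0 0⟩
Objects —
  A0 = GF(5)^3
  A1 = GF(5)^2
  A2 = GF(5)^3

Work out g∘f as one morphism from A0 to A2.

Answer: ⟨4 2 1; 4 3 0; 0 0 0⟩

Work:
  e0=(1,0,0) f→(0,3) g→(4,4,0)
  e1=(0,1,0) f→(1,0) g→(2,3,0)
  e2=(0,0,1) f→(4,1) g→(1,0,0)
⟦path⟧: ⟨4 2 1; 4 3 0; 0 0 0⟩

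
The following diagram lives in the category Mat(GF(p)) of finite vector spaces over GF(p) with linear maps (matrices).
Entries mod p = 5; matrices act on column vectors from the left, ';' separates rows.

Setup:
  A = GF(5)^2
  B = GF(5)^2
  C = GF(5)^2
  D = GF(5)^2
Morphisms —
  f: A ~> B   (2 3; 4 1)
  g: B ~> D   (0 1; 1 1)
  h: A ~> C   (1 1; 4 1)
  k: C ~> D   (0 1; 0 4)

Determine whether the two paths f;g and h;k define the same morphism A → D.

1) trace f;g:
  e0=[1,0] f~>[2,4] g~>[4,1]
  e1=[0,1] f~>[3,1] g~>[1,4]
  composite₁ = (4 1; 1 4)
2) trace h;k:
  e0=[1,0] h~>[1,4] k~>[4,1]
  e1=[0,1] h~>[1,1] k~>[1,4]
  composite₂ = (4 1; 1 4)
Equal? same morphism ✓

Answer: COMMUTES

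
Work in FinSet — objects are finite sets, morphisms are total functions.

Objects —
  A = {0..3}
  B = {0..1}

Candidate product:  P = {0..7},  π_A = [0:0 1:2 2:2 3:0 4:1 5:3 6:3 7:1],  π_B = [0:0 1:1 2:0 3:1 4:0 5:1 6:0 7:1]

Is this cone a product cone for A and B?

Answer: VALID PRODUCT

Work:
|A|·|B| = 4·2 = 8;  |P| = 8
Check the pairing map k ↦ (π_A(k), π_B(k)):
  0 : (0,0)
  1 : (2,1)
  2 : (2,0)
  3 : (0,1)
  4 : (1,0)
  5 : (3,1)
  6 : (3,0)
  7 : (1,1)
distinct pairs in image: 8 / 8 needed
  → bijection onto A×B; projections well-typed.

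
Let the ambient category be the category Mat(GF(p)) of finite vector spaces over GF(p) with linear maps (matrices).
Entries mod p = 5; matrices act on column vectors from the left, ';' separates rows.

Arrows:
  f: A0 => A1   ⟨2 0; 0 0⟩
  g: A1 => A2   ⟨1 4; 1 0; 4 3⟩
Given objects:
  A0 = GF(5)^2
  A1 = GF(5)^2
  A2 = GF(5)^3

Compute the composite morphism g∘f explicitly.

  e0=[1,0] f=>[2,0] g=>[2,2,3]
  e1=[0,1] f=>[0,0] g=>[0,0,0]
composite: ⟨2 0; 2 0; 3 0⟩

Answer: ⟨2 0; 2 0; 3 0⟩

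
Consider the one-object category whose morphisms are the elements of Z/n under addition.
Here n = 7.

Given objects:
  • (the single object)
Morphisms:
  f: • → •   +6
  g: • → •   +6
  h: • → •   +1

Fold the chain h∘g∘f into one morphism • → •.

Answer: +6

Trace:
  0 +6≡6 +6≡5 +1≡6  (mod 7)
result: +6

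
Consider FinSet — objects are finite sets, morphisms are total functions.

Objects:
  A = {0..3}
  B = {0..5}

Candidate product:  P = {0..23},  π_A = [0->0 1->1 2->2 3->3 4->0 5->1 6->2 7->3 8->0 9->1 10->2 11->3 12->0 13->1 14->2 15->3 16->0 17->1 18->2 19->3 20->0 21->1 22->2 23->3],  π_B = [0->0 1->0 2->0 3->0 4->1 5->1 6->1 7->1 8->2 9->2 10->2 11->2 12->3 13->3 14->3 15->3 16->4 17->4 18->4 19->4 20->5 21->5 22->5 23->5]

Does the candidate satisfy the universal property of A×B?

|A|·|B| = 4·6 = 24;  |P| = 24
Check the pairing map k ↦ (π_A(k), π_B(k)):
  0 -> (0,0)
  1 -> (1,0)
  2 -> (2,0)
  3 -> (3,0)
  4 -> (0,1)
  5 -> (1,1)
  6 -> (2,1)
  7 -> (3,1)
  8 -> (0,2)
  9 -> (1,2)
  10 -> (2,2)
  11 -> (3,2)
  12 -> (0,3)
  13 -> (1,3)
  14 -> (2,3)
  15 -> (3,3)
  16 -> (0,4)
  17 -> (1,4)
  18 -> (2,4)
  19 -> (3,4)
  20 -> (0,5)
  21 -> (1,5)
  22 -> (2,5)
  23 -> (3,5)
distinct pairs in image: 24 / 24 needed
  → bijection onto A×B; projections well-typed.

Answer: VALID PRODUCT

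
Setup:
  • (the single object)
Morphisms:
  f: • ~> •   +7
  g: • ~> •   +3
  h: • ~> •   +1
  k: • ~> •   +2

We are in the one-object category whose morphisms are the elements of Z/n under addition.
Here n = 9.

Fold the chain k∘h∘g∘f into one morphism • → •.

Answer: +4

Derivation:
  0 +7≡7 +3≡1 +1≡2 +2≡4  (mod 9)
composite: +4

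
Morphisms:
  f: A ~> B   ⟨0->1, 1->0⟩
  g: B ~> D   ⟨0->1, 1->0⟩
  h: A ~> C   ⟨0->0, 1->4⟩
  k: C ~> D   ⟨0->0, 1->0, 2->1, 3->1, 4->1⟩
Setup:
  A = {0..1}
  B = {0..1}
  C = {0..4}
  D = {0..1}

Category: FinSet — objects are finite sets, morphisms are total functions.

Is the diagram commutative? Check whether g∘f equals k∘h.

1) trace f;g:
  0 f~>1 g~>0
  1 f~>0 g~>1
  result₁ = ⟨0->0, 1->1⟩
2) trace h;k:
  0 h~>0 k~>0
  1 h~>4 k~>1
  result₂ = ⟨0->0, 1->1⟩
Equal? same morphism ✓

Answer: COMMUTES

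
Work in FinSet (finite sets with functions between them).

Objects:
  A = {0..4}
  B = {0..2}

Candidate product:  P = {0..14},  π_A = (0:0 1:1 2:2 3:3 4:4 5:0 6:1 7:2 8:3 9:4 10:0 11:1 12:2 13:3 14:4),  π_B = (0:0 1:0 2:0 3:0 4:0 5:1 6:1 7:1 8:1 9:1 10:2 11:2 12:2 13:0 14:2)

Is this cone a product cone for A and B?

|A|·|B| = 5·3 = 15;  |P| = 15
Check the pairing map k ↦ (π_A(k), π_B(k)):
  0 : (0,0)
  1 : (1,0)
  2 : (2,0)
  3 : (3,0)
  4 : (4,0)
  5 : (0,1)
  6 : (1,1)
  7 : (2,1)
  8 : (3,1)
  9 : (4,1)
  10 : (0,2)
  11 : (1,2)
  12 : (2,2)
  13 : (3,0)  ✗ repeats pair of k=3
  14 : (4,2)
distinct pairs in image: 14 / 15 needed
  → (3,0) hit at k=3 and k=13

Answer: NOT A VALID PRODUCT — duplicate pair at indices 3,13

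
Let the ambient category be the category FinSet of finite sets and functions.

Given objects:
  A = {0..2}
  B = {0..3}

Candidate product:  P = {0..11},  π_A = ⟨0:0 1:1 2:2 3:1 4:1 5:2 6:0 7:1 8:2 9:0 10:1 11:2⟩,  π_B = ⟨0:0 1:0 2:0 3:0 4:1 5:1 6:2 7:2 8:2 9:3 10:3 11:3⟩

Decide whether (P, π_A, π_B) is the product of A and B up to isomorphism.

|A|·|B| = 3·4 = 12;  |P| = 12
Check the pairing map k ↦ (π_A(k), π_B(k)):
  0 : (0,0)
  1 : (1,0)
  2 : (2,0)
  3 : (1,0)  ✗ repeats pair of k=1
  4 : (1,1)
  5 : (2,1)
  6 : (0,2)
  7 : (1,2)
  8 : (2,2)
  9 : (0,3)
  10 : (1,3)
  11 : (2,3)
distinct pairs in image: 11 / 12 needed
  → (1,0) hit at k=1 and k=3

Answer: NOT A VALID PRODUCT — duplicate pair at indices 1,3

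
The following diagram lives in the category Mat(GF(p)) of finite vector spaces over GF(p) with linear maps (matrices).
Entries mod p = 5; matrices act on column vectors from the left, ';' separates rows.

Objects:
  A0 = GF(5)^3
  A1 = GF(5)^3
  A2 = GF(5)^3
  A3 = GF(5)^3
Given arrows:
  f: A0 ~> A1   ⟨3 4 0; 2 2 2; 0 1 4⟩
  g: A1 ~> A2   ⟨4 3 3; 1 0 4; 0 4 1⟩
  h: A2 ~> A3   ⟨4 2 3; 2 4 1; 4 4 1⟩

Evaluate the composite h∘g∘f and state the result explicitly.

Answer: ⟨2 3 0; 1 1 2; 2 1 3⟩

Trace:
  e0=[1,0,0] f~>[3,2,0] g~>[3,3,3] h~>[2,1,2]
  e1=[0,1,0] f~>[4,2,1] g~>[0,3,4] h~>[3,1,1]
  e2=[0,0,1] f~>[0,2,4] g~>[3,1,2] h~>[0,2,3]
result: ⟨2 3 0; 1 1 2; 2 1 3⟩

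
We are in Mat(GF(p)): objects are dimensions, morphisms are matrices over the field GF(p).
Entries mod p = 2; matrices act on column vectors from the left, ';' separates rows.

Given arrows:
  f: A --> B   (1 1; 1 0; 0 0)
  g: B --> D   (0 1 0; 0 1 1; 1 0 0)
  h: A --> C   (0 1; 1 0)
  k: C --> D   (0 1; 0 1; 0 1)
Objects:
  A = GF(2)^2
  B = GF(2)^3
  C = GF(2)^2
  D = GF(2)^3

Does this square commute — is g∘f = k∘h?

1) trace f;g:
  e0=[1,0] f-->[1,1,0] g-->[1,1,1]
  e1=[0,1] f-->[1,0,0] g-->[0,0,1]
  ⟦path⟧₁ = (1 0; 1 0; 1 1)
2) trace h;k:
  e0=[1,0] h-->[0,1] k-->[1,1,1]
  e1=[0,1] h-->[1,0] k-->[0,0,0]
  ⟦path⟧₂ = (1 0; 1 0; 1 0)
Equal? differ; not commutative

Answer: DOES NOT COMMUTE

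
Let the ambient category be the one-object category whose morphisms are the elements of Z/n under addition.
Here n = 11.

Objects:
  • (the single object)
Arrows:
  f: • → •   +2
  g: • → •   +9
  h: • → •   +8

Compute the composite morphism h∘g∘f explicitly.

  0 +2≡2 +9≡0 +8≡8  (mod 11)
composite: +8

Answer: +8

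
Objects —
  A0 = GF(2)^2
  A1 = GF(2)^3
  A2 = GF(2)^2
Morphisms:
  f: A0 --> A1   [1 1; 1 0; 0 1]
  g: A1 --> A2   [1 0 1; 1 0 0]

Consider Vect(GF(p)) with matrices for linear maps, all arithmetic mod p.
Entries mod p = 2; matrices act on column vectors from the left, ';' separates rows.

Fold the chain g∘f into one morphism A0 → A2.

Answer: [1 0; 1 1]

Trace:
  e0=[1,0] f-->[1,1,0] g-->[1,1]
  e1=[0,1] f-->[1,0,1] g-->[0,1]
composite: [1 0; 1 1]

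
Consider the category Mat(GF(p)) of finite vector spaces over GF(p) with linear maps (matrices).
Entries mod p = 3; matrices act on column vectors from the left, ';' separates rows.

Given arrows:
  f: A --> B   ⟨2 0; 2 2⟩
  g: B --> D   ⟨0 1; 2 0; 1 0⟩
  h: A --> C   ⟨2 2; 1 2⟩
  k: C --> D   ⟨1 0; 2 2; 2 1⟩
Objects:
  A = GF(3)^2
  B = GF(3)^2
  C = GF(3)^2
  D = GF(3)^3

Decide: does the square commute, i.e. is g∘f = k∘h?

Answer: DOES NOT COMMUTE

Derivation:
Along f;g (path 1):
  e0=(1,0) f-->(2,2) g-->(2,1,2)
  e1=(0,1) f-->(0,2) g-->(2,0,0)
  composite₁ = ⟨2 2; 1 0; 2 0⟩
Along h;k (path 2):
  e0=(1,0) h-->(2,1) k-->(2,0,2)
  e1=(0,1) h-->(2,2) k-->(2,2,0)
  composite₂ = ⟨2 2; 0 2; 2 0⟩
Equal? NO — does not commute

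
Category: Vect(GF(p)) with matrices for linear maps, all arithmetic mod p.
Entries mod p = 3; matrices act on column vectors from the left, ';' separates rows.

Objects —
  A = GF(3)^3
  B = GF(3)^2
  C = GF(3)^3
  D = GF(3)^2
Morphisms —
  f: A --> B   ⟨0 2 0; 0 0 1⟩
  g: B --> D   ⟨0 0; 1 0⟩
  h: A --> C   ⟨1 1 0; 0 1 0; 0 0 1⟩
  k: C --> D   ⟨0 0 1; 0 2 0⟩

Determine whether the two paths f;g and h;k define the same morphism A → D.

Answer: DOES NOT COMMUTE

Trace:
Along f;g (path 1):
  e0=(1,0,0) f-->(0,0) g-->(0,0)
  e1=(0,1,0) f-->(2,0) g-->(0,2)
  e2=(0,0,1) f-->(0,1) g-->(0,0)
  result₁ = ⟨0 0 0; 0 2 0⟩
Along h;k (path 2):
  e0=(1,0,0) h-->(1,0,0) k-->(0,0)
  e1=(0,1,0) h-->(1,1,0) k-->(0,2)
  e2=(0,0,1) h-->(0,0,1) k-->(1,0)
  result₂ = ⟨0 0 1; 0 2 0⟩
Equal? differ; not commutative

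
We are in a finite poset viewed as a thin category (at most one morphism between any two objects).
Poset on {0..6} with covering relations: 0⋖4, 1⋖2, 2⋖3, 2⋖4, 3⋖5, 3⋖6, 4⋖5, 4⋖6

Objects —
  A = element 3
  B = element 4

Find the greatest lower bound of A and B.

Common predecessors of 3,4: {1,2}
  1 ≤ 2
  2 ≤ 2
glb = 2

Answer: A∧B = 2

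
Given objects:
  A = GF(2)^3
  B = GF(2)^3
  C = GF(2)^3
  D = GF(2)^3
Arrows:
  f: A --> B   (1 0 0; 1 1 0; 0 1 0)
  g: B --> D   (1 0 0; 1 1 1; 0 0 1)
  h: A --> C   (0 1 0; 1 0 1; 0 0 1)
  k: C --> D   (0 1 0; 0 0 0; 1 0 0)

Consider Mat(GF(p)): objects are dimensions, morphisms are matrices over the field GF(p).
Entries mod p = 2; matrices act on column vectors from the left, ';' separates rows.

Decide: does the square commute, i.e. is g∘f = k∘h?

Answer: DOES NOT COMMUTE

Derivation:
1) trace f;g:
  e0=⟨1,0,0⟩ f-->⟨1,1,0⟩ g-->⟨1,0,0⟩
  e1=⟨0,1,0⟩ f-->⟨0,1,1⟩ g-->⟨0,0,1⟩
  e2=⟨0,0,1⟩ f-->⟨0,0,0⟩ g-->⟨0,0,0⟩
  ⟦path⟧₁ = (1 0 0; 0 0 0; 0 1 0)
2) trace h;k:
  e0=⟨1,0,0⟩ h-->⟨0,1,0⟩ k-->⟨1,0,0⟩
  e1=⟨0,1,0⟩ h-->⟨1,0,0⟩ k-->⟨0,0,1⟩
  e2=⟨0,0,1⟩ h-->⟨0,1,1⟩ k-->⟨1,0,0⟩
  ⟦path⟧₂ = (1 0 1; 0 0 0; 0 1 0)
Equal? NO — does not commute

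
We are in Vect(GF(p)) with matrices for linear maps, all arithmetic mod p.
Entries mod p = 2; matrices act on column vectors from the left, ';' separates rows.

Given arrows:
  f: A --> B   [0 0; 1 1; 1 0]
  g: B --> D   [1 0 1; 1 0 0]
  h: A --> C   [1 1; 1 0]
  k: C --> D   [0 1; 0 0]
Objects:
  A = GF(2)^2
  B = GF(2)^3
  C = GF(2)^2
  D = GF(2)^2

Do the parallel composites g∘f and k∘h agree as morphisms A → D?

Answer: COMMUTES

Work:
1) trace f;g:
  e0=[1,0] f-->[0,1,1] g-->[1,0]
  e1=[0,1] f-->[0,1,0] g-->[0,0]
  composite₁ = [1 0; 0 0]
2) trace h;k:
  e0=[1,0] h-->[1,1] k-->[1,0]
  e1=[0,1] h-->[1,0] k-->[0,0]
  composite₂ = [1 0; 0 0]
Equal? same morphism ✓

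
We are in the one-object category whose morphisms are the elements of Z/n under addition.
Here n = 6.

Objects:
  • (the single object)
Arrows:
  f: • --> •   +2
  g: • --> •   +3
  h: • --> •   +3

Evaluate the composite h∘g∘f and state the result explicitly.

  0 +2≡2 +3≡5 +3≡2  (mod 6)
composite: +2

Answer: +2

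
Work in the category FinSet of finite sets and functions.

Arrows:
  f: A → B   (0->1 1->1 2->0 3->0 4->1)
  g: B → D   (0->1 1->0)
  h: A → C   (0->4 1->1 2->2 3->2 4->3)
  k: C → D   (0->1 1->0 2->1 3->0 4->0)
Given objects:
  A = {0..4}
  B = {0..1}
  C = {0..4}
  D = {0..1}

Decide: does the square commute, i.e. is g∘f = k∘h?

1) trace f;g:
  0 f→1 g→0
  1 f→1 g→0
  2 f→0 g→1
  3 f→0 g→1
  4 f→1 g→0
  ⟦path⟧₁ = (0->0 1->0 2->1 3->1 4->0)
2) trace h;k:
  0 h→4 k→0
  1 h→1 k→0
  2 h→2 k→1
  3 h→2 k→1
  4 h→3 k→0
  ⟦path⟧₂ = (0->0 1->0 2->1 3->1 4->0)
Equal? equal; square commutes

Answer: COMMUTES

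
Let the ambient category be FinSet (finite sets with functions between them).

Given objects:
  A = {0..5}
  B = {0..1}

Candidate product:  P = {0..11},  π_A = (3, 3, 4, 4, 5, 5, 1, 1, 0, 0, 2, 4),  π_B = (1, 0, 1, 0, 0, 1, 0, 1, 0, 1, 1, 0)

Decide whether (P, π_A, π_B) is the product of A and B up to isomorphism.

|A|·|B| = 6·2 = 12;  |P| = 12
Check the pairing map k ↦ (π_A(k), π_B(k)):
  0 : (3,1)
  1 : (3,0)
  2 : (4,1)
  3 : (4,0)
  4 : (5,0)
  5 : (5,1)
  6 : (1,0)
  7 : (1,1)
  8 : (0,0)
  9 : (0,1)
  10 : (2,1)
  11 : (4,0)  ✗ repeats pair of k=3
distinct pairs in image: 11 / 12 needed
  → (4,0) hit at k=3 and k=11

Answer: NOT A VALID PRODUCT — duplicate pair at indices 3,11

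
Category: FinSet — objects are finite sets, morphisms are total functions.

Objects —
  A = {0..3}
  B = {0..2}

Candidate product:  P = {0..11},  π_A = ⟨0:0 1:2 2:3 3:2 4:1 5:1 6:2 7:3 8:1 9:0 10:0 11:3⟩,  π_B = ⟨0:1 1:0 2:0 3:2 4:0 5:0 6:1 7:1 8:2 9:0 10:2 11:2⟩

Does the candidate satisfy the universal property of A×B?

Answer: NOT A VALID PRODUCT — duplicate pair at indices 4,5

Derivation:
|A|·|B| = 4·3 = 12;  |P| = 12
Check the pairing map k ↦ (π_A(k), π_B(k)):
  0 : (0,1)
  1 : (2,0)
  2 : (3,0)
  3 : (2,2)
  4 : (1,0)
  5 : (1,0)  ✗ repeats pair of k=4
  6 : (2,1)
  7 : (3,1)
  8 : (1,2)
  9 : (0,0)
  10 : (0,2)
  11 : (3,2)
distinct pairs in image: 11 / 12 needed
  → (1,0) hit at k=4 and k=5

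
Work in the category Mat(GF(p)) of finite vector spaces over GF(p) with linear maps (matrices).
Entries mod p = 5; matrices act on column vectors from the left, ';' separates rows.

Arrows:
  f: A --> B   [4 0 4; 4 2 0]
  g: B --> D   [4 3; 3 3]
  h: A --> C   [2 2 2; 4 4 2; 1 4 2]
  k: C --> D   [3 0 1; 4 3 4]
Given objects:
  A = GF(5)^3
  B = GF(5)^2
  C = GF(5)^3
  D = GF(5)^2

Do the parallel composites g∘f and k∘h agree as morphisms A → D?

Answer: DOES NOT COMMUTE

Derivation:
Along f;g (path 1):
  e0=(1,0,0) f-->(4,4) g-->(3,4)
  e1=(0,1,0) f-->(0,2) g-->(1,1)
  e2=(0,0,1) f-->(4,0) g-->(1,2)
  ⟦path⟧₁ = [3 1 1; 4 1 2]
Along h;k (path 2):
  e0=(1,0,0) h-->(2,4,1) k-->(2,4)
  e1=(0,1,0) h-->(2,4,4) k-->(0,1)
  e2=(0,0,1) h-->(2,2,2) k-->(3,2)
  ⟦path⟧₂ = [2 0 3; 4 1 2]
Equal? differ; not commutative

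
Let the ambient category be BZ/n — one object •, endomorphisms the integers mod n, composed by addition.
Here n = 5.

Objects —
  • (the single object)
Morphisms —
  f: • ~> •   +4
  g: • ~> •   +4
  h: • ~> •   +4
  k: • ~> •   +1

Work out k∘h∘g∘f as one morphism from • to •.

Answer: +3

Trace:
  0 +4≡4 +4≡3 +4≡2 +1≡3  (mod 5)
result: +3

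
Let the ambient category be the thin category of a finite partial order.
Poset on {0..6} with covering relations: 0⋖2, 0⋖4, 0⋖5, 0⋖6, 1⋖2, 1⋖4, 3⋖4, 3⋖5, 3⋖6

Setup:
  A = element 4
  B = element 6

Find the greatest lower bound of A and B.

Common predecessors of 4,6: {0,3}
  maximal lower bounds 0 and 3 are incomparable: neither 0⊑3 nor 3⊑0
→ no greatest lower bound exists

Answer: NO MEET EXISTS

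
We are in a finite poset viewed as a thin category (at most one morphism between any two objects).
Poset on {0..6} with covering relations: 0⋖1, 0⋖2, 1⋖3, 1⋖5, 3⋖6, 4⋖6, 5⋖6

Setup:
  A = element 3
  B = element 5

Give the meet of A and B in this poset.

{x : x≤A ∧ x≤B} = {0,1}  (A=3, B=5)
  0 ≤ 1
  1 ≤ 1
glb = 1

Answer: A∧B = 1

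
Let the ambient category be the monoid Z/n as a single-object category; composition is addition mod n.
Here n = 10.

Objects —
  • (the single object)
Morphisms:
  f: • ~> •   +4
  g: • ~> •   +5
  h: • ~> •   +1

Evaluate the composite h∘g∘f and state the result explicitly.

Answer: +0

Work:
  0 +4≡4 +5≡9 +1≡0  (mod 10)
⟦path⟧: +0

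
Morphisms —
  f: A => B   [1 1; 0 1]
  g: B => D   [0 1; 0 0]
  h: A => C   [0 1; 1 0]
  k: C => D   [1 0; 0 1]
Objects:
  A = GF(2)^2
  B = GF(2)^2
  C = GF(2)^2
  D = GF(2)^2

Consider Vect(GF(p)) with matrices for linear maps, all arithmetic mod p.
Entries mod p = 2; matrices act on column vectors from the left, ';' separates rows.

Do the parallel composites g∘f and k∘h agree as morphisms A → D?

Along f;g (path 1):
  e0=⟨1,0⟩ f=>⟨1,0⟩ g=>⟨0,0⟩
  e1=⟨0,1⟩ f=>⟨1,1⟩ g=>⟨1,0⟩
  ⟦path⟧₁ = [0 1; 0 0]
Along h;k (path 2):
  e0=⟨1,0⟩ h=>⟨0,1⟩ k=>⟨0,1⟩
  e1=⟨0,1⟩ h=>⟨1,0⟩ k=>⟨1,0⟩
  ⟦path⟧₂ = [0 1; 1 0]
Equal? differ; not commutative

Answer: DOES NOT COMMUTE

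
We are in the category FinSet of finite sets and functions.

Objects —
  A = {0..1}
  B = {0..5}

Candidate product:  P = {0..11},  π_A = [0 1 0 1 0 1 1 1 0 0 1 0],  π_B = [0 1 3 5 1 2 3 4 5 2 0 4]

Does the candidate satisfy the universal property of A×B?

|A|·|B| = 2·6 = 12;  |P| = 12
Check the pairing map k ↦ (π_A(k), π_B(k)):
  0 : (0,0)
  1 : (1,1)
  2 : (0,3)
  3 : (1,5)
  4 : (0,1)
  5 : (1,2)
  6 : (1,3)
  7 : (1,4)
  8 : (0,5)
  9 : (0,2)
  10 : (1,0)
  11 : (0,4)
distinct pairs in image: 12 / 12 needed
  → bijection onto A×B; projections well-typed.

Answer: VALID PRODUCT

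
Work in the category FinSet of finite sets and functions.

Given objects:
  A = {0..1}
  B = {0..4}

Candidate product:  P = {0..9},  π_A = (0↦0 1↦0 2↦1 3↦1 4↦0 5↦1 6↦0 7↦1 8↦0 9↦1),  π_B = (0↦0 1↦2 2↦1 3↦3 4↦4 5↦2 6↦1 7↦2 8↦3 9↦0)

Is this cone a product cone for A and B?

|A|·|B| = 2·5 = 10;  |P| = 10
Check the pairing map k ↦ (π_A(k), π_B(k)):
  0 ↦ (0,0)
  1 ↦ (0,2)
  2 ↦ (1,1)
  3 ↦ (1,3)
  4 ↦ (0,4)
  5 ↦ (1,2)
  6 ↦ (0,1)
  7 ↦ (1,2)  ✗ repeats pair of k=5
  8 ↦ (0,3)
  9 ↦ (1,0)
distinct pairs in image: 9 / 10 needed
  → (1,2) hit at k=5 and k=7

Answer: NOT A VALID PRODUCT — duplicate pair at indices 5,7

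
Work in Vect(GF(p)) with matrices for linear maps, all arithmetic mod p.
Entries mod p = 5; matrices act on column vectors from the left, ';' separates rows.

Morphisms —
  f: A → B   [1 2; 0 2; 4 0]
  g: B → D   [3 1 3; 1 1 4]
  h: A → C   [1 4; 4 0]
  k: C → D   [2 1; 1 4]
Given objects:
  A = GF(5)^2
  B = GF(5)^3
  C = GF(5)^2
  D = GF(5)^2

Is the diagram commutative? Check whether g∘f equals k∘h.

Answer: DOES NOT COMMUTE

Trace:
Path 1 = f;g:
  e0=[1,0] f→[1,0,4] g→[0,2]
  e1=[0,1] f→[2,2,0] g→[3,4]
  ⟦path⟧₁ = [0 3; 2 4]
Path 2 = h;k:
  e0=[1,0] h→[1,4] k→[1,2]
  e1=[0,1] h→[4,0] k→[3,4]
  ⟦path⟧₂ = [1 3; 2 4]
Equal? differ; not commutative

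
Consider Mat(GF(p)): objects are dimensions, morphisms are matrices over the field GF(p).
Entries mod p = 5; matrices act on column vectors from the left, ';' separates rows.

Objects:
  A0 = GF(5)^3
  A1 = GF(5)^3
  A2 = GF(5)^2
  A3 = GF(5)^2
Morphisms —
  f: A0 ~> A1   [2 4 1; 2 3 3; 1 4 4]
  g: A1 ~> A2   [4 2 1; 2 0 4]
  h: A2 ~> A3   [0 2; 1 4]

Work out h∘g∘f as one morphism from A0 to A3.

  e0=[1,0,0] f~>[2,2,1] g~>[3,3] h~>[1,0]
  e1=[0,1,0] f~>[4,3,4] g~>[1,4] h~>[3,2]
  e2=[0,0,1] f~>[1,3,4] g~>[4,3] h~>[1,1]
composite: [1 3 1; 0 2 1]

Answer: [1 3 1; 0 2 1]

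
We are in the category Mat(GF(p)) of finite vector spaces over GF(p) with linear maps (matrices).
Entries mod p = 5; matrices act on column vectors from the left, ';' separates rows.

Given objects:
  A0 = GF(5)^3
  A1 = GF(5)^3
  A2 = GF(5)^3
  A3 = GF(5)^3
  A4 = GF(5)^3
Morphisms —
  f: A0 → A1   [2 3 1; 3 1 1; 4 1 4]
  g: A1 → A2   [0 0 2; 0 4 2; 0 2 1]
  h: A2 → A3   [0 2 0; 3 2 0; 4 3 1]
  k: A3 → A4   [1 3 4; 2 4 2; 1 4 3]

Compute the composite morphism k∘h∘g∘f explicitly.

Answer: [0 2 4; 0 4 3; 2 1 3]

Work:
  e0=(1,0,0) f→(2,3,4) g→(3,0,0) h→(0,4,2) k→(0,0,2)
  e1=(0,1,0) f→(3,1,1) g→(2,1,3) h→(2,3,4) k→(2,4,1)
  e2=(0,0,1) f→(1,1,4) g→(3,2,1) h→(4,3,4) k→(4,3,3)
composite: [0 2 4; 0 4 3; 2 1 3]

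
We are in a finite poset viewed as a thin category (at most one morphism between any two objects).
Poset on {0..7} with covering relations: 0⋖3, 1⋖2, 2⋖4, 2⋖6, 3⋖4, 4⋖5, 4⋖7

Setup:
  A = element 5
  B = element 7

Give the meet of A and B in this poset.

Answer: A∧B = 4

Work:
Common predecessors of 5,7: {0,1,2,3,4}
  0 <= 4
  1 <= 4
  2 <= 4
  3 <= 4
  4 <= 4
glb = 4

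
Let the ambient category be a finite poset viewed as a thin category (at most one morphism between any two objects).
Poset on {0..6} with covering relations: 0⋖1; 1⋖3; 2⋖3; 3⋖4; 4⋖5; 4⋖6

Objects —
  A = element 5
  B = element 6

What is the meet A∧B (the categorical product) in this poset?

Answer: A∧B = 4

Derivation:
Lower bounds of A=5 and B=6: {0,1,2,3,4}
  0 ⊑ 4
  1 ⊑ 4
  2 ⊑ 4
  3 ⊑ 4
  4 ⊑ 4
glb = 4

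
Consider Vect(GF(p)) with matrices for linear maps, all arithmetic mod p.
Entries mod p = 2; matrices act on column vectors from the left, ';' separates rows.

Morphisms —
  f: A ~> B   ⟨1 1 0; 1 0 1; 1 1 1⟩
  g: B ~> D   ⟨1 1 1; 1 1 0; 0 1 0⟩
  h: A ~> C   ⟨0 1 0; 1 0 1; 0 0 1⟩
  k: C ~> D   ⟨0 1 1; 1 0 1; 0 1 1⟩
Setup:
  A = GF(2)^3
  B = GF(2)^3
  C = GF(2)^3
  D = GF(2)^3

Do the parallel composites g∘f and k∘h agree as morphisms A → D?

Path 1 = f;g:
  e0=(1,0,0) f~>(1,1,1) g~>(1,0,1)
  e1=(0,1,0) f~>(1,0,1) g~>(0,1,0)
  e2=(0,0,1) f~>(0,1,1) g~>(0,1,1)
  composite₁ = ⟨1 0 0; 0 1 1; 1 0 1⟩
Path 2 = h;k:
  e0=(1,0,0) h~>(0,1,0) k~>(1,0,1)
  e1=(0,1,0) h~>(1,0,0) k~>(0,1,0)
  e2=(0,0,1) h~>(0,1,1) k~>(0,1,0)
  composite₂ = ⟨1 0 0; 0 1 1; 1 0 0⟩
Equal? distinct morphisms ✗

Answer: DOES NOT COMMUTE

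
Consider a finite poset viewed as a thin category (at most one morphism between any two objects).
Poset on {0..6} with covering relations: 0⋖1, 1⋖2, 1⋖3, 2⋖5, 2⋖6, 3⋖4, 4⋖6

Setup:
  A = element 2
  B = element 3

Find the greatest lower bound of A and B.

Answer: A∧B = 1

Derivation:
Lower bounds of A=2 and B=3: {0,1}
  0 ≤ 1
  1 ≤ 1
glb = 1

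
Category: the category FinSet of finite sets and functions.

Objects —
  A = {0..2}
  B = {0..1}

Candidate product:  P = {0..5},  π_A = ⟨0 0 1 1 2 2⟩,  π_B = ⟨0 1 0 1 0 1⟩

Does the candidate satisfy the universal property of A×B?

|A|·|B| = 3·2 = 6;  |P| = 6
Check the pairing map k ↦ (π_A(k), π_B(k)):
  0 ↦ (0,0)
  1 ↦ (0,1)
  2 ↦ (1,0)
  3 ↦ (1,1)
  4 ↦ (2,0)
  5 ↦ (2,1)
distinct pairs in image: 6 / 6 needed
  → bijection onto A×B; projections well-typed.

Answer: VALID PRODUCT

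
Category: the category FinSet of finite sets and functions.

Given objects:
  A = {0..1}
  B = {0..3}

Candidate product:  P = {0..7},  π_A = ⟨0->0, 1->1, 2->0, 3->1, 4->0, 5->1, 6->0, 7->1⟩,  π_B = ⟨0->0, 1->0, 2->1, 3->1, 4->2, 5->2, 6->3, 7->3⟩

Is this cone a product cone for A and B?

|A|·|B| = 2·4 = 8;  |P| = 8
Check the pairing map k ↦ (π_A(k), π_B(k)):
  0 -> (0,0)
  1 -> (1,0)
  2 -> (0,1)
  3 -> (1,1)
  4 -> (0,2)
  5 -> (1,2)
  6 -> (0,3)
  7 -> (1,3)
distinct pairs in image: 8 / 8 needed
  → bijection onto A×B; projections well-typed.

Answer: VALID PRODUCT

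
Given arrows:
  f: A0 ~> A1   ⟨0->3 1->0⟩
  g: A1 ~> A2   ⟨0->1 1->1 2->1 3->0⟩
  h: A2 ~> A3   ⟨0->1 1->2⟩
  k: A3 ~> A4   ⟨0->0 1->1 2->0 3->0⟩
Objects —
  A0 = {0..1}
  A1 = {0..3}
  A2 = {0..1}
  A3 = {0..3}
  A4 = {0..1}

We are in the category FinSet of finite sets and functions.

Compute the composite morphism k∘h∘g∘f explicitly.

Answer: ⟨0->1 1->0⟩

Trace:
  0 f~>3 g~>0 h~>1 k~>1
  1 f~>0 g~>1 h~>2 k~>0
result: ⟨0->1 1->0⟩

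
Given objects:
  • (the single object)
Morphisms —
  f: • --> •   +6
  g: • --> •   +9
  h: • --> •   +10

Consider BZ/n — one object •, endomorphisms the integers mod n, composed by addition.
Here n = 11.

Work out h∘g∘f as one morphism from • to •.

  0 +6≡6 +9≡4 +10≡3  (mod 11)
result: +3

Answer: +3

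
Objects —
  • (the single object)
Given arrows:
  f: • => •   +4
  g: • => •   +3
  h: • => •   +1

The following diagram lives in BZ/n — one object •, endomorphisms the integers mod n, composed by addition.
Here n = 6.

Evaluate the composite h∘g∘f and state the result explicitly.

Answer: +2

Work:
  0 +4≡4 +3≡1 +1≡2  (mod 6)
⟦path⟧: +2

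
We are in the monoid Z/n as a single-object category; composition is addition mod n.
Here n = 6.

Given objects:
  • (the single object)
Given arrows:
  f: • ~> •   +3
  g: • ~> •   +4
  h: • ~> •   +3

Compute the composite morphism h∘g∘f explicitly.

Answer: +4

Derivation:
  0 +3≡3 +4≡1 +3≡4  (mod 6)
composite: +4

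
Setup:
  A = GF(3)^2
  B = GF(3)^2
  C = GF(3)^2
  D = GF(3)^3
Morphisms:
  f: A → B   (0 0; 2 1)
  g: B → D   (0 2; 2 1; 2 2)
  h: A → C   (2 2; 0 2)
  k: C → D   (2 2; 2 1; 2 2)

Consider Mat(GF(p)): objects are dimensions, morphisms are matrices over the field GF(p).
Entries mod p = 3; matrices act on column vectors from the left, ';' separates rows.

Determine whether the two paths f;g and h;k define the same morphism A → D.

1) trace f;g:
  e0=(1,0) f→(0,2) g→(1,2,1)
  e1=(0,1) f→(0,1) g→(2,1,2)
  result₁ = (1 2; 2 1; 1 2)
2) trace h;k:
  e0=(1,0) h→(2,0) k→(1,1,1)
  e1=(0,1) h→(2,2) k→(2,0,2)
  result₂ = (1 2; 1 0; 1 2)
Equal? NO — does not commute

Answer: DOES NOT COMMUTE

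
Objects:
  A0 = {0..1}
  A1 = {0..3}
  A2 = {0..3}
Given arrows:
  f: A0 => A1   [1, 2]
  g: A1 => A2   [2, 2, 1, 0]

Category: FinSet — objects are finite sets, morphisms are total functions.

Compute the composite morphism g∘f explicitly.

Answer: [2, 1]

Work:
  0 f=>1 g=>2
  1 f=>2 g=>1
result: [2, 1]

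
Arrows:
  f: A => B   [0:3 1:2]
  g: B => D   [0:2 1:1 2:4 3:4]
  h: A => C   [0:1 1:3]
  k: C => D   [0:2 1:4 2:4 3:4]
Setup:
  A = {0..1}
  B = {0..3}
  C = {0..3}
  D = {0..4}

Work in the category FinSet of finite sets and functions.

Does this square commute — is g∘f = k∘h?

Along f;g (path 1):
  0 f=>3 g=>4
  1 f=>2 g=>4
  ⟦path⟧₁ = [0:4 1:4]
Along h;k (path 2):
  0 h=>1 k=>4
  1 h=>3 k=>4
  ⟦path⟧₂ = [0:4 1:4]
Equal? equal; square commutes

Answer: COMMUTES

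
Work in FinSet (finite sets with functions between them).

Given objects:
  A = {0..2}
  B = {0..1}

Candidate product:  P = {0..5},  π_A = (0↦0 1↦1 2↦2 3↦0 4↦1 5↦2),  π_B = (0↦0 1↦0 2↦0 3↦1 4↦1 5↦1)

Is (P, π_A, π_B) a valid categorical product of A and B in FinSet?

|A|·|B| = 3·2 = 6;  |P| = 6
Check the pairing map k ↦ (π_A(k), π_B(k)):
  0 ↦ (0,0)
  1 ↦ (1,0)
  2 ↦ (2,0)
  3 ↦ (0,1)
  4 ↦ (1,1)
  5 ↦ (2,1)
distinct pairs in image: 6 / 6 needed
  → bijection onto A×B; projections well-typed.

Answer: VALID PRODUCT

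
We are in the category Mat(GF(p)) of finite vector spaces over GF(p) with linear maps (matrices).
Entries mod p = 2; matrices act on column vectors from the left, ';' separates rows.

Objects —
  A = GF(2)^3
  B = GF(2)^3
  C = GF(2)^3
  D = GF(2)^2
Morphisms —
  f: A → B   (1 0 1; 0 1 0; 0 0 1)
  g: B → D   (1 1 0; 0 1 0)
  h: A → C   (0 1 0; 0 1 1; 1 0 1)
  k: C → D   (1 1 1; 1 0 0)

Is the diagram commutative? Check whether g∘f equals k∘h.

Answer: DOES NOT COMMUTE

Trace:
Along f;g (path 1):
  e0=[1,0,0] f→[1,0,0] g→[1,0]
  e1=[0,1,0] f→[0,1,0] g→[1,1]
  e2=[0,0,1] f→[1,0,1] g→[1,0]
  ⟦path⟧₁ = (1 1 1; 0 1 0)
Along h;k (path 2):
  e0=[1,0,0] h→[0,0,1] k→[1,0]
  e1=[0,1,0] h→[1,1,0] k→[0,1]
  e2=[0,0,1] h→[0,1,1] k→[0,0]
  ⟦path⟧₂ = (1 0 0; 0 1 0)
Equal? differ; not commutative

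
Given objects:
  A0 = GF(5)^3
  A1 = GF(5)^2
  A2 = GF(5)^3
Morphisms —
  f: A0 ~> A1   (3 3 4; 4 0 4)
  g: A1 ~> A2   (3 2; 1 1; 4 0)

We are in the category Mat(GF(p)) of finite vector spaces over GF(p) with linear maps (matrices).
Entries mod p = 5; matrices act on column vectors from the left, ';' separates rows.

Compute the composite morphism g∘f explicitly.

  e0=[1,0,0] f~>[3,4] g~>[2,2,2]
  e1=[0,1,0] f~>[3,0] g~>[4,3,2]
  e2=[0,0,1] f~>[4,4] g~>[0,3,1]
⟦path⟧: (2 4 0; 2 3 3; 2 2 1)

Answer: (2 4 0; 2 3 3; 2 2 1)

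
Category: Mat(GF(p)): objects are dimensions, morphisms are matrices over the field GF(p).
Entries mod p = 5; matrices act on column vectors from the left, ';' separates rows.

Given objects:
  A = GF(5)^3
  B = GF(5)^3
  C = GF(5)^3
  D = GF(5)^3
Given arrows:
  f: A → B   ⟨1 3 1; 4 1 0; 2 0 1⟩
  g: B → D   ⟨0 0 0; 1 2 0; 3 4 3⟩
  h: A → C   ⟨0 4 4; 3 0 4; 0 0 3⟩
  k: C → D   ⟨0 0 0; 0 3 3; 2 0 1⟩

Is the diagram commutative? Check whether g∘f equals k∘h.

Path 1 = f;g:
  e0=⟨1,0,0⟩ f→⟨1,4,2⟩ g→⟨0,4,0⟩
  e1=⟨0,1,0⟩ f→⟨3,1,0⟩ g→⟨0,0,3⟩
  e2=⟨0,0,1⟩ f→⟨1,0,1⟩ g→⟨0,1,1⟩
  ⟦path⟧₁ = ⟨0 0 0; 4 0 1; 0 3 1⟩
Path 2 = h;k:
  e0=⟨1,0,0⟩ h→⟨0,3,0⟩ k→⟨0,4,0⟩
  e1=⟨0,1,0⟩ h→⟨4,0,0⟩ k→⟨0,0,3⟩
  e2=⟨0,0,1⟩ h→⟨4,4,3⟩ k→⟨0,1,1⟩
  ⟦path⟧₂ = ⟨0 0 0; 4 0 1; 0 3 1⟩
Equal? equal; square commutes

Answer: COMMUTES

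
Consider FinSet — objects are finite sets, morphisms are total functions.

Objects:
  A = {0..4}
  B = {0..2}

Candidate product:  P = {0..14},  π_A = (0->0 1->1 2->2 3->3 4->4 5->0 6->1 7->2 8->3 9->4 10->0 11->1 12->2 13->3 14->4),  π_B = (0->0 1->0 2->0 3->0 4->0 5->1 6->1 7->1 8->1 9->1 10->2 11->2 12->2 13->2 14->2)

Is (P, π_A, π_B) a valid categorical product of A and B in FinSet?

|A|·|B| = 5·3 = 15;  |P| = 15
Check the pairing map k ↦ (π_A(k), π_B(k)):
  0 -> (0,0)
  1 -> (1,0)
  2 -> (2,0)
  3 -> (3,0)
  4 -> (4,0)
  5 -> (0,1)
  6 -> (1,1)
  7 -> (2,1)
  8 -> (3,1)
  9 -> (4,1)
  10 -> (0,2)
  11 -> (1,2)
  12 -> (2,2)
  13 -> (3,2)
  14 -> (4,2)
distinct pairs in image: 15 / 15 needed
  → bijection onto A×B; projections well-typed.

Answer: VALID PRODUCT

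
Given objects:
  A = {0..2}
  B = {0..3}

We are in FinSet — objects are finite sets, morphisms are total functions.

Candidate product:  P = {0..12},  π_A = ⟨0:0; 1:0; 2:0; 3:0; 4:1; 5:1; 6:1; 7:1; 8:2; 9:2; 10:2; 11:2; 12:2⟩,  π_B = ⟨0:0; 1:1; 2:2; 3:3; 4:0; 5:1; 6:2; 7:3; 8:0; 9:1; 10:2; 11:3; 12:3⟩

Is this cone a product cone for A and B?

|A|·|B| = 3·4 = 12;  |P| = 13
  → cardinalities differ; no bijection possible.

Answer: NOT A VALID PRODUCT — |P|=13 ≠ |A|·|B|=12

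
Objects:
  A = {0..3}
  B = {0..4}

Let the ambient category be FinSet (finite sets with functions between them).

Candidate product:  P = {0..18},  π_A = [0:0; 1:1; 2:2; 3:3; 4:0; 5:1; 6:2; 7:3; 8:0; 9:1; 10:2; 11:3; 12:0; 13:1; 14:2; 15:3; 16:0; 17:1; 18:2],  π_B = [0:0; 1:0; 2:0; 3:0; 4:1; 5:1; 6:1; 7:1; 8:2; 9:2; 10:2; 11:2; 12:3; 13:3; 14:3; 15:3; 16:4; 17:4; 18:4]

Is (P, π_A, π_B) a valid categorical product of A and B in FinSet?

Answer: NOT A VALID PRODUCT — |P|=19 ≠ |A|·|B|=20

Derivation:
|A|·|B| = 4·5 = 20;  |P| = 19
  → cardinalities differ; no bijection possible.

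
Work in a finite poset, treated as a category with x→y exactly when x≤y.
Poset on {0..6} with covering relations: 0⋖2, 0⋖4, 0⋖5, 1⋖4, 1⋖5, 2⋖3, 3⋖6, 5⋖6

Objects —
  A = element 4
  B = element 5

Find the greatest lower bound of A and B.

Lower bounds of A=4 and B=5: {0,1}
  maximal lower bounds 0 and 1 are incomparable: neither 0⊑1 nor 1⊑0
→ no greatest lower bound exists

Answer: NO MEET EXISTS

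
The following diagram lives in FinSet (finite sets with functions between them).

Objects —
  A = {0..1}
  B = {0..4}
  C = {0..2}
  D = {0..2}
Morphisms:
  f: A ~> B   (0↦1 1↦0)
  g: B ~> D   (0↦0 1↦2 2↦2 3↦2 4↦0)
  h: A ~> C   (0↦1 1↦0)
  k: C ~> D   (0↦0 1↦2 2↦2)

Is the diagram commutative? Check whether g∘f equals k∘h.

Answer: COMMUTES

Derivation:
Along f;g (path 1):
  0 f~>1 g~>2
  1 f~>0 g~>0
  result₁ = (0↦2 1↦0)
Along h;k (path 2):
  0 h~>1 k~>2
  1 h~>0 k~>0
  result₂ = (0↦2 1↦0)
Equal? YES — commutes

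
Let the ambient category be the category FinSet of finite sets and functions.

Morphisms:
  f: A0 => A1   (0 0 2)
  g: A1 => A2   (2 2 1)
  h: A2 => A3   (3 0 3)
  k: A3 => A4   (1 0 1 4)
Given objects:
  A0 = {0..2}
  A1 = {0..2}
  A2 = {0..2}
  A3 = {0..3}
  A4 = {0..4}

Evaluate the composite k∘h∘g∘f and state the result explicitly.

  0 f=>0 g=>2 h=>3 k=>4
  1 f=>0 g=>2 h=>3 k=>4
  2 f=>2 g=>1 h=>0 k=>1
⟦path⟧: (4 4 1)

Answer: (4 4 1)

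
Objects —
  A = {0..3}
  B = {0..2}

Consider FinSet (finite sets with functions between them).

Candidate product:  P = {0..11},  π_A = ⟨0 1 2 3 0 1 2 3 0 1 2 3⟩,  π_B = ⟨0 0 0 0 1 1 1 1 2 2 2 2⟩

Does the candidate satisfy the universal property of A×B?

Answer: VALID PRODUCT

Work:
|A|·|B| = 4·3 = 12;  |P| = 12
Check the pairing map k ↦ (π_A(k), π_B(k)):
  0 : (0,0)
  1 : (1,0)
  2 : (2,0)
  3 : (3,0)
  4 : (0,1)
  5 : (1,1)
  6 : (2,1)
  7 : (3,1)
  8 : (0,2)
  9 : (1,2)
  10 : (2,2)
  11 : (3,2)
distinct pairs in image: 12 / 12 needed
  → bijection onto A×B; projections well-typed.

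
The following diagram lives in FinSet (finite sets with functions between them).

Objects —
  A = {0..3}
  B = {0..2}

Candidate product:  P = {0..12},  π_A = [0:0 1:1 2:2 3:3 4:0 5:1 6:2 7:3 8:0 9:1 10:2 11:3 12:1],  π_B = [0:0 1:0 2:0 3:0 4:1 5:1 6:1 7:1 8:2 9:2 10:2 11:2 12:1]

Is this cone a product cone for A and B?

Answer: NOT A VALID PRODUCT — |P|=13 ≠ |A|·|B|=12

Work:
|A|·|B| = 4·3 = 12;  |P| = 13
  → cardinalities differ; no bijection possible.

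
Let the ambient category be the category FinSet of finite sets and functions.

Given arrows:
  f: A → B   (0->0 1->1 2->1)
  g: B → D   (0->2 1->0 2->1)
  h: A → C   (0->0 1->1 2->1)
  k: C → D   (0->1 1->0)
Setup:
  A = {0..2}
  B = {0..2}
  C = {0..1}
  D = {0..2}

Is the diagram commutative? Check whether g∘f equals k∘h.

Answer: DOES NOT COMMUTE

Derivation:
Path 1 = f;g:
  0 f→0 g→2
  1 f→1 g→0
  2 f→1 g→0
  composite₁ = (0->2 1->0 2->0)
Path 2 = h;k:
  0 h→0 k→1
  1 h→1 k→0
  2 h→1 k→0
  composite₂ = (0->1 1->0 2->0)
Equal? NO — does not commute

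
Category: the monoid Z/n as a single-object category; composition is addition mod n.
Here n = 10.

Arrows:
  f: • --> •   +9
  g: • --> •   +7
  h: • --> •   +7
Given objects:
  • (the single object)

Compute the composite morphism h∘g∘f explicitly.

  0 +9≡9 +7≡6 +7≡3  (mod 10)
result: +3

Answer: +3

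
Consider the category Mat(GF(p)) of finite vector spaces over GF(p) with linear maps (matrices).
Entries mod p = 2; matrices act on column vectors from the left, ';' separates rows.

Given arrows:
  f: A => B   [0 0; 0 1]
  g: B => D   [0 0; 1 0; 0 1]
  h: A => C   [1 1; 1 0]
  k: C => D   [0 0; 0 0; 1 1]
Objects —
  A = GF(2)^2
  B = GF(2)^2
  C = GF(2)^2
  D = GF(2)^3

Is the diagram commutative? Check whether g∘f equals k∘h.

Answer: COMMUTES

Trace:
1) trace f;g:
  e0=(1,0) f=>(0,0) g=>(0,0,0)
  e1=(0,1) f=>(0,1) g=>(0,0,1)
  result₁ = [0 0; 0 0; 0 1]
2) trace h;k:
  e0=(1,0) h=>(1,1) k=>(0,0,0)
  e1=(0,1) h=>(1,0) k=>(0,0,1)
  result₂ = [0 0; 0 0; 0 1]
Equal? YES — commutes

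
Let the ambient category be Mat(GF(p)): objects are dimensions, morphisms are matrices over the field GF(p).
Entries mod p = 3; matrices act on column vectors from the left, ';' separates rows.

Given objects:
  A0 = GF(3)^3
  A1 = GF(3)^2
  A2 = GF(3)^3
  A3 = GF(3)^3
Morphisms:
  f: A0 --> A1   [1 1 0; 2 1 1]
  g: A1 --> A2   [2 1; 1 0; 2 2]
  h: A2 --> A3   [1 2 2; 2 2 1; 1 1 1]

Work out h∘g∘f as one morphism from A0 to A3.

  e0=⟨1,0,0⟩ f-->⟨1,2⟩ g-->⟨1,1,0⟩ h-->⟨0,1,2⟩
  e1=⟨0,1,0⟩ f-->⟨1,1⟩ g-->⟨0,1,1⟩ h-->⟨1,0,2⟩
  e2=⟨0,0,1⟩ f-->⟨0,1⟩ g-->⟨1,0,2⟩ h-->⟨2,1,0⟩
result: [0 1 2; 1 0 1; 2 2 0]

Answer: [0 1 2; 1 0 1; 2 2 0]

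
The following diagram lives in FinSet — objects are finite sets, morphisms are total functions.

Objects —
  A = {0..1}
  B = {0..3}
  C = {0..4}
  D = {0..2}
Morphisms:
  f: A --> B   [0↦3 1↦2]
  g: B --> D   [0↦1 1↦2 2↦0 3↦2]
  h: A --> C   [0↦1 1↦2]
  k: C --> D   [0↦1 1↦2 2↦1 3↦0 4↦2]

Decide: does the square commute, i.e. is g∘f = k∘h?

Path 1 = f;g:
  0 f-->3 g-->2
  1 f-->2 g-->0
  result₁ = [0↦2 1↦0]
Path 2 = h;k:
  0 h-->1 k-->2
  1 h-->2 k-->1
  result₂ = [0↦2 1↦1]
Equal? distinct morphisms ✗

Answer: DOES NOT COMMUTE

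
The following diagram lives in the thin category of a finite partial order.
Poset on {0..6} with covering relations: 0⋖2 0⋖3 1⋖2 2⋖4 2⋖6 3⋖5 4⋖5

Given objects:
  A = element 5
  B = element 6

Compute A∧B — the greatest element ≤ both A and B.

Answer: A∧B = 2

Trace:
{x : x<=A ∧ x<=B} = {0,1,2}  (A=5, B=6)
  0 <= 2
  1 <= 2
  2 <= 2
glb = 2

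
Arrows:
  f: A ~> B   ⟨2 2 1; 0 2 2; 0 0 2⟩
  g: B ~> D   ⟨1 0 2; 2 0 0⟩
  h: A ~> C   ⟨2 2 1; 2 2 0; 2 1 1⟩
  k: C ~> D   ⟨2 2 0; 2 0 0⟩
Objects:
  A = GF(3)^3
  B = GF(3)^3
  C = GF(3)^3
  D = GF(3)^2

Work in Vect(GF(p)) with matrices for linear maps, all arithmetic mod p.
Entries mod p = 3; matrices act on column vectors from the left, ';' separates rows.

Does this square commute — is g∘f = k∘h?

Answer: COMMUTES

Derivation:
Path 1 = f;g:
  e0=(1,0,0) f~>(2,0,0) g~>(2,1)
  e1=(0,1,0) f~>(2,2,0) g~>(2,1)
  e2=(0,0,1) f~>(1,2,2) g~>(2,2)
  result₁ = ⟨2 2 2; 1 1 2⟩
Path 2 = h;k:
  e0=(1,0,0) h~>(2,2,2) k~>(2,1)
  e1=(0,1,0) h~>(2,2,1) k~>(2,1)
  e2=(0,0,1) h~>(1,0,1) k~>(2,2)
  result₂ = ⟨2 2 2; 1 1 2⟩
Equal? YES — commutes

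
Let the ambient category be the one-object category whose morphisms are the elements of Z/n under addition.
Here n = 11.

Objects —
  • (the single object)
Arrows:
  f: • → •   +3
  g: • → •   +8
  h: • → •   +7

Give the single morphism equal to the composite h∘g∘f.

Answer: +7

Work:
  0 +3≡3 +8≡0 +7≡7  (mod 11)
composite: +7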